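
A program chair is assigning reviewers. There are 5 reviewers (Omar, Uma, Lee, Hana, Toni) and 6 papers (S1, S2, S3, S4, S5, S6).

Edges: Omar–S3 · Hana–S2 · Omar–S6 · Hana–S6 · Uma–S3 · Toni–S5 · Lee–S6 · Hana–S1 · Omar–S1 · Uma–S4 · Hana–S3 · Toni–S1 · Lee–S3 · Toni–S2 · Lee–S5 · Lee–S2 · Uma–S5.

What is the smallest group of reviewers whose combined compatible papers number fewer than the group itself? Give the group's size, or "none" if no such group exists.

none

A matching saturating every reviewer exists, for instance Omar→S1, Uma→S4, Lee→S3, Hana→S6, Toni→S2.
By Hall's marriage theorem, this means |N(S)| ≥ |S| for every subset S, so no violating subset exists.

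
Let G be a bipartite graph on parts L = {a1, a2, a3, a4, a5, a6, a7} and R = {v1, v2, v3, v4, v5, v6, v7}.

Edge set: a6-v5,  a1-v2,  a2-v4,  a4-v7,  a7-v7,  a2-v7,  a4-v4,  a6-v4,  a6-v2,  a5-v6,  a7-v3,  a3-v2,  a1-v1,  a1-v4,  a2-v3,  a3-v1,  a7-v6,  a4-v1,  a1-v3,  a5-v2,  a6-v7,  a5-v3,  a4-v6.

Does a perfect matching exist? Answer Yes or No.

Yes

For example, pair a1-v3, a2-v4, a3-v1, a4-v7, a5-v2, a6-v5, a7-v6.
All 7 left vertices are covered.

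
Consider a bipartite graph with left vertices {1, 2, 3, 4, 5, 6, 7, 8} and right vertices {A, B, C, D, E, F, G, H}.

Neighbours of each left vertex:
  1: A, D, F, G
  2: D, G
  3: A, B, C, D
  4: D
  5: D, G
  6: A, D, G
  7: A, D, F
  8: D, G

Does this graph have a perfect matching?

No

The set {1, 2, 4, 5, 6, 7, 8} has only 4 neighbours ({A, D, F, G}), so by Hall's theorem at most 5 of the 8 left vertices can be matched.
Hence no matching covers every left vertex.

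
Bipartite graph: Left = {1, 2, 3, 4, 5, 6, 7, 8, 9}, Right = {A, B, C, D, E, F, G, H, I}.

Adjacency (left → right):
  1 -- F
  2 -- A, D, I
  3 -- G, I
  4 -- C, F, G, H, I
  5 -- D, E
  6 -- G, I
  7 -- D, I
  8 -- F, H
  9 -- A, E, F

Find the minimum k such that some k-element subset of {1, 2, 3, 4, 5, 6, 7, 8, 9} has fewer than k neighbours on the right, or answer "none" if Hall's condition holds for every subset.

Take S = {1, 2, 3, 5, 6, 7, 9}. Its neighbourhood is {A, D, E, F, G, I}, so |N(S)| = 6 < |S| = 7.
Every subset of size less than 7 has at least as many neighbours as members, so 7 is the minimum.

7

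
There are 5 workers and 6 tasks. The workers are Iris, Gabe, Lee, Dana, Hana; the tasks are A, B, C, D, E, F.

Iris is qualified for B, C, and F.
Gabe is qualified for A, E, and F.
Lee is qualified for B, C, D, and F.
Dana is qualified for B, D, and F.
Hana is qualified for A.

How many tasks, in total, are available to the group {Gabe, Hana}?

3

The union of neighbours of {Gabe, Hana} is {A, E, F}, which has 3 elements.
Since |N(S)| = 3 ≥ |S| = 2, Hall's condition holds for this subset.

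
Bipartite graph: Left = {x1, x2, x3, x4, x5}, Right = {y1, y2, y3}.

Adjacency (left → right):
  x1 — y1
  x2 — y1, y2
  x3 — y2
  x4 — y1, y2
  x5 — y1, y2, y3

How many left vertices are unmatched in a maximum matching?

A valid assignment of size 3: x1-y1, x2-y2, x5-y3.
The set {x1, x2, x3, x4} has only 2 neighbours ({y1, y2}), so by Hall's theorem at most 3 of the 5 left vertices can be matched.
That matches 3 of the 5, leaving 2 unmatched; no matching can do better.

2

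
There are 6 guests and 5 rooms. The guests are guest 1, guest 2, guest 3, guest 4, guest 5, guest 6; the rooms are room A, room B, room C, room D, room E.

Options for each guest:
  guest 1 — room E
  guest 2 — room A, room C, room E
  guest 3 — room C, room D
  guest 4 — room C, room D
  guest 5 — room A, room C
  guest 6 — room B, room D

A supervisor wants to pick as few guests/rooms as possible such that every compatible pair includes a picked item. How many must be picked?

5

A maximum matching has 5 edges (e.g. guest 1–room E, guest 2–room A, guest 3–room C, guest 4–room D, guest 6–room B).
By König's theorem the minimum vertex cover has the same size. One such cover is {guest 6, room A, room C, room D, room E}.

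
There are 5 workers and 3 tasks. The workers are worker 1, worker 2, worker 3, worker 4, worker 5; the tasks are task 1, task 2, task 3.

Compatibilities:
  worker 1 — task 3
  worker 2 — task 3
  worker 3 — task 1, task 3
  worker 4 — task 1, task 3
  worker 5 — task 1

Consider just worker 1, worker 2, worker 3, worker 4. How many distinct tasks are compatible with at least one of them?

The union of neighbours of {worker 1, worker 2, worker 3, worker 4} is {task 1, task 3}, which has 2 elements.
Since |N(S)| = 2 < |S| = 4, Hall's condition fails for this subset.

2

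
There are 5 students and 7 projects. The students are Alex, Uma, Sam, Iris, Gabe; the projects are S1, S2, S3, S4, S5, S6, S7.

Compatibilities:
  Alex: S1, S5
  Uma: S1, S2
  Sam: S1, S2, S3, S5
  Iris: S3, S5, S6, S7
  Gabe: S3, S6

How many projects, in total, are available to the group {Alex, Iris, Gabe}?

5

The union of neighbours of {Alex, Iris, Gabe} is {S1, S3, S5, S6, S7}, which has 5 elements.
Since |N(S)| = 5 ≥ |S| = 3, Hall's condition holds for this subset.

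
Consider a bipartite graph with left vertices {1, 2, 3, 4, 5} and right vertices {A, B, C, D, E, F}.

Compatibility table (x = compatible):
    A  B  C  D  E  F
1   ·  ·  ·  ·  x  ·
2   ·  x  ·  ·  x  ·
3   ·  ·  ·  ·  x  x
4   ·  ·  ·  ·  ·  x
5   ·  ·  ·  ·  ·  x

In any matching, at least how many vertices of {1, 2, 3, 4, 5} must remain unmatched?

2

One maximum matching: 1–E, 2–B, 3–F.
The set {1, 3, 4, 5} has only 2 neighbours ({E, F}), so by Hall's theorem at most 3 of the 5 left vertices can be matched.
That matches 3 of the 5, leaving 2 unmatched; no matching can do better.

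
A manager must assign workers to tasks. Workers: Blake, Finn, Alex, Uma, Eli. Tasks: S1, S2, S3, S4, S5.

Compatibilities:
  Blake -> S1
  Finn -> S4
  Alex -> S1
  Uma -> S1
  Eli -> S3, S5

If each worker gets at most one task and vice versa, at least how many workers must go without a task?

A valid assignment of size 3: Blake-S1, Finn-S4, Eli-S3.
The set {Blake, Alex, Uma} has only 1 neighbour ({S1}), so by Hall's theorem at most 3 of the 5 workers can be matched.
That matches 3 of the 5, leaving 2 unmatched; no matching can do better.

2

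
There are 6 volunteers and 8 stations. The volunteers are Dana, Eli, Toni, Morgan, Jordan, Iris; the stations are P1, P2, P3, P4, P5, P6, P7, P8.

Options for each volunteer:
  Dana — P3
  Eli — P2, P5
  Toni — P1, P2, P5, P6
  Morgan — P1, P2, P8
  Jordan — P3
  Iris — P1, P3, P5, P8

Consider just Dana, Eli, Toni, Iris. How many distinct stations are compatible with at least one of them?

6

The union of neighbours of {Dana, Eli, Toni, Iris} is {P1, P2, P3, P5, P6, P8}, which has 6 elements.
Since |N(S)| = 6 ≥ |S| = 4, Hall's condition holds for this subset.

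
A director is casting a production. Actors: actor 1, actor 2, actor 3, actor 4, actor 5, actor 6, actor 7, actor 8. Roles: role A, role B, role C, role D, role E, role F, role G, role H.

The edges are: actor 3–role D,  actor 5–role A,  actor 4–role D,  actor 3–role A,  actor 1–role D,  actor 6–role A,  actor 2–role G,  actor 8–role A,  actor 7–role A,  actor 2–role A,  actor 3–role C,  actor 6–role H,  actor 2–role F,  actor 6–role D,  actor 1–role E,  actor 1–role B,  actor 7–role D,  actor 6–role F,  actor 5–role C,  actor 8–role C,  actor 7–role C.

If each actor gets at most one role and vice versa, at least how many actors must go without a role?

A valid assignment of size 6: actor 1-role E, actor 2-role G, actor 3-role C, actor 4-role D, actor 5-role A, actor 6-role H.
The set {actor 3, actor 4, actor 5, actor 7, actor 8} has only 3 neighbours ({role A, role C, role D}), so by Hall's theorem at most 6 of the 8 actors can be matched.
That matches 6 of the 8, leaving 2 unmatched; no matching can do better.

2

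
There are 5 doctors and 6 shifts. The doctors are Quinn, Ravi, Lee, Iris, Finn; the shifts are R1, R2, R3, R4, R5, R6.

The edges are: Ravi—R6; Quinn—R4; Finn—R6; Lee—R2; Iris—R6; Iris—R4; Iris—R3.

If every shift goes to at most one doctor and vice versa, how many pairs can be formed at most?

For example, pair Quinn→R4, Ravi→R6, Lee→R2, Iris→R3.
The set {Ravi, Finn} has only 1 neighbour ({R6}), so by Hall's theorem at most 4 of the 5 doctors can be matched.

4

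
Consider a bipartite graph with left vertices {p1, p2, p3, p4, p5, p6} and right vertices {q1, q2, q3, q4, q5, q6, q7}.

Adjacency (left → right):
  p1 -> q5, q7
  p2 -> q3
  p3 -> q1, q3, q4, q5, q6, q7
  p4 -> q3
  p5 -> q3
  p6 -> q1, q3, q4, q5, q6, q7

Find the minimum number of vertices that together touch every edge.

A maximum matching has 4 edges (e.g. p1–q7, p2–q3, p3–q4, p6–q6).
By König's theorem the minimum vertex cover has the same size. One such cover is {p1, p3, p6, q3}.

4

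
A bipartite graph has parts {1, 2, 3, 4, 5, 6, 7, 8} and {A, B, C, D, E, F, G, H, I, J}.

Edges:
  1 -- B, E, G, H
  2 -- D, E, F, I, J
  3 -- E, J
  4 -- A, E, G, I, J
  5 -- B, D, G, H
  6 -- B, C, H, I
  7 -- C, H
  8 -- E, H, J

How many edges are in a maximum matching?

8

For example, pair 1–H, 2–F, 3–J, 4–G, 5–B, 6–I, 7–C, 8–E.
All 8 left vertices are matched, so no larger matching exists.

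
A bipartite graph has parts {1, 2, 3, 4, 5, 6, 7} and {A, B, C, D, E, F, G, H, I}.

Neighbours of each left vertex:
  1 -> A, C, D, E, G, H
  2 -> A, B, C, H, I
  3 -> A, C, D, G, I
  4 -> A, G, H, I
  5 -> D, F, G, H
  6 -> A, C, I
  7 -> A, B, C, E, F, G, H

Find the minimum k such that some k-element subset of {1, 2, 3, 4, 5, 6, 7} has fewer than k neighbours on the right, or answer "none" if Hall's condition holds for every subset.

none

A matching saturating every left vertex exists, for instance 1→A, 2→B, 3→D, 4→H, 5→F, 6→I, 7→G.
By Hall's marriage theorem, this means |N(S)| ≥ |S| for every subset S, so no violating subset exists.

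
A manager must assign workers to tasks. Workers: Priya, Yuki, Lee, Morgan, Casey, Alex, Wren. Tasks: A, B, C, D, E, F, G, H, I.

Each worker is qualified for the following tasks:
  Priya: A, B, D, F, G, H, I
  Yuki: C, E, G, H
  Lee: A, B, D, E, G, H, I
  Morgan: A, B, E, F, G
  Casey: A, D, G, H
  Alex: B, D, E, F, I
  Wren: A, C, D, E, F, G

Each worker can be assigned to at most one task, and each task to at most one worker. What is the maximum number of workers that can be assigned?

7

One maximum matching: Priya→H, Yuki→C, Lee→A, Morgan→E, Casey→D, Alex→B, Wren→G.
All 7 workers are matched, so no larger matching exists.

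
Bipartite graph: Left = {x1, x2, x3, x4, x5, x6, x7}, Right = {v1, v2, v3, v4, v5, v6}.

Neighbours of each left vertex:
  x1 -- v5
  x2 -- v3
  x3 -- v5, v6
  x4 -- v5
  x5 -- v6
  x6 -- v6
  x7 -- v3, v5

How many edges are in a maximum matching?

3

A valid assignment of size 3: x1→v5, x2→v3, x3→v6.
The set {x1, x2, x3, x4, x5, x6, x7} has only 3 neighbours ({v3, v5, v6}), so by Hall's theorem at most 3 of the 7 left vertices can be matched.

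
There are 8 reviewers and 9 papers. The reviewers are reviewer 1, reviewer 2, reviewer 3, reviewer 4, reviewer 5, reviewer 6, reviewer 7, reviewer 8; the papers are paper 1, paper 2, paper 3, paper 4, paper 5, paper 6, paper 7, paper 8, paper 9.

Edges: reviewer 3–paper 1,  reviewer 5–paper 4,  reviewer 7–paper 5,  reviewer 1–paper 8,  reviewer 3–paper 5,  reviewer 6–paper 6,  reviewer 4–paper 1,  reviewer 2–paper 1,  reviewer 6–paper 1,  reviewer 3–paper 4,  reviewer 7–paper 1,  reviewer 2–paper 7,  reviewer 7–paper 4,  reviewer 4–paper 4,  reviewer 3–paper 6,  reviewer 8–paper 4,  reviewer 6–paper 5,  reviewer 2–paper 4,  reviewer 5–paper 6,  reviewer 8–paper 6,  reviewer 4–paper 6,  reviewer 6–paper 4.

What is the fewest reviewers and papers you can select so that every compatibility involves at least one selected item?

6

A maximum matching has 6 edges (e.g. reviewer 1–paper 8, reviewer 2–paper 7, reviewer 3–paper 5, reviewer 4–paper 1, reviewer 5–paper 4, reviewer 6–paper 6).
By König's theorem the minimum vertex cover has the same size. One such cover is {reviewer 1, reviewer 2, paper 1, paper 4, paper 5, paper 6}.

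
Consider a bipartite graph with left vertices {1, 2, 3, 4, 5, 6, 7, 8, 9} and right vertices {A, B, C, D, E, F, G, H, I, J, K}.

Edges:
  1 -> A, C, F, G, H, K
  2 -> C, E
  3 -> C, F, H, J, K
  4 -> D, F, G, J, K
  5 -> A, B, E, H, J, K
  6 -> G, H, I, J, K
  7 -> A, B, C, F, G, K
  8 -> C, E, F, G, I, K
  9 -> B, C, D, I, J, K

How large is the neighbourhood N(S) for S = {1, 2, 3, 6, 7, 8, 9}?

The union of neighbours of {1, 2, 3, 6, 7, 8, 9} is {A, B, C, D, E, F, G, H, I, J, K}, which has 11 elements.
Since |N(S)| = 11 ≥ |S| = 7, Hall's condition holds for this subset.

11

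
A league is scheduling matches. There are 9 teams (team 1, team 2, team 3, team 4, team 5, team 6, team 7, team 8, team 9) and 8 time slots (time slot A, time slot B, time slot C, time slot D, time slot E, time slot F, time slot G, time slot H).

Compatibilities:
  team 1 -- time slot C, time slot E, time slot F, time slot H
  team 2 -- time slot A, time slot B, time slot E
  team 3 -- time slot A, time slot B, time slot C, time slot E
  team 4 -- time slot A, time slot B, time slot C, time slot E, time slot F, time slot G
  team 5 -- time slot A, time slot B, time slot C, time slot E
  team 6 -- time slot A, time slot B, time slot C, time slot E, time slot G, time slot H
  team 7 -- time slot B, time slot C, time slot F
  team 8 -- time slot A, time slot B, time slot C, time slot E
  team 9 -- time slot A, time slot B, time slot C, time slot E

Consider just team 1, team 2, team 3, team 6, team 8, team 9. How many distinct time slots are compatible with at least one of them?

7

The union of neighbours of {team 1, team 2, team 3, team 6, team 8, team 9} is {time slot A, time slot B, time slot C, time slot E, time slot F, time slot G, time slot H}, which has 7 elements.
Since |N(S)| = 7 ≥ |S| = 6, Hall's condition holds for this subset.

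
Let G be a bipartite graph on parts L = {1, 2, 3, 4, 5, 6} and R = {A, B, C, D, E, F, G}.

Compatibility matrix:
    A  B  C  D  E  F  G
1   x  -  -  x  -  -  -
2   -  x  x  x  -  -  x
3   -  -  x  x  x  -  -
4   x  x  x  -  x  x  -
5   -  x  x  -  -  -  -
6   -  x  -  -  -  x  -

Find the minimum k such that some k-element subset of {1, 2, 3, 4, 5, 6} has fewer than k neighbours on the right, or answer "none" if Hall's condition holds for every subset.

none

A matching saturating every left vertex exists, for instance 1→D, 2→G, 3→E, 4→A, 5→C, 6→B.
By Hall's marriage theorem, this means |N(S)| ≥ |S| for every subset S, so no violating subset exists.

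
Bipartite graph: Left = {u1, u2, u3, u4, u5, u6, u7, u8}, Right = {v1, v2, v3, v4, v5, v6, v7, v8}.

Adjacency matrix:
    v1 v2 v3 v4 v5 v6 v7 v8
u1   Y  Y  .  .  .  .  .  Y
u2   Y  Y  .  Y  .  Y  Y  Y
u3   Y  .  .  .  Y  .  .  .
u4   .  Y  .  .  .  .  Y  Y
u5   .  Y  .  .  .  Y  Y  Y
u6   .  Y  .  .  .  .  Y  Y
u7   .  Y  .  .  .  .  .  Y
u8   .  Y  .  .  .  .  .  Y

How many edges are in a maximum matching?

For example, pair u1-v1, u2-v4, u3-v5, u4-v8, u5-v6, u6-v7, u7-v2.
The set {u4, u6, u7, u8} has only 3 neighbours ({v2, v7, v8}), so by Hall's theorem at most 7 of the 8 left vertices can be matched.

7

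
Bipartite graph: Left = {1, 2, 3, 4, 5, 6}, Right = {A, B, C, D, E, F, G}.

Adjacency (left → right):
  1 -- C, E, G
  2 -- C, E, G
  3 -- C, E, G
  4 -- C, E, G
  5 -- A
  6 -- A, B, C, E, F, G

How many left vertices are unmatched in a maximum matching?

1

One maximum matching: 1-G, 2-C, 3-E, 5-A, 6-B.
The set {1, 2, 3, 4} has only 3 neighbours ({C, E, G}), so by Hall's theorem at most 5 of the 6 left vertices can be matched.
That matches 5 of the 6, leaving 1 unmatched; no matching can do better.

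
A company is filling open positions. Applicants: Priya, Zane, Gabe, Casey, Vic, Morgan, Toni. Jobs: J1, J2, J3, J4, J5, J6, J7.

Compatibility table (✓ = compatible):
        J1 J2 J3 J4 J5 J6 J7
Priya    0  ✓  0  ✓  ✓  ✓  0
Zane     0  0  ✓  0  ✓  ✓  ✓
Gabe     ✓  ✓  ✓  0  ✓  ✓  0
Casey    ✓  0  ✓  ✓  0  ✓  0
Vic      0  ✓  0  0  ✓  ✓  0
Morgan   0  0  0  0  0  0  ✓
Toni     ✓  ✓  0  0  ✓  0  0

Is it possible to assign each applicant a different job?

One maximum matching: Priya→J4, Zane→J3, Gabe→J2, Casey→J1, Vic→J6, Morgan→J7, Toni→J5.
Every applicant is matched, so this is a perfect matching.

Yes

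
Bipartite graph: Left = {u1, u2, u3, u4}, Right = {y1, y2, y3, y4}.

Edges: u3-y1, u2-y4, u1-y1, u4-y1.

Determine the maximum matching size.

For example, pair u1→y1, u2→y4.
The set {u1, u3, u4} has only 1 neighbour ({y1}), so by Hall's theorem at most 2 of the 4 left vertices can be matched.

2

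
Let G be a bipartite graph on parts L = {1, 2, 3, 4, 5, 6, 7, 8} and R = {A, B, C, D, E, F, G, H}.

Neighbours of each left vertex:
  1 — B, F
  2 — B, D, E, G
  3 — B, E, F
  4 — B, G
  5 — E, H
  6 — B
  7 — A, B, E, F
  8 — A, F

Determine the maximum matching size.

7

For example, pair 1–F, 2–D, 3–E, 4–G, 5–H, 6–B, 7–A.
The set {1, 3, 6, 7, 8} has only 4 neighbours ({A, B, E, F}), so by Hall's theorem at most 7 of the 8 left vertices can be matched.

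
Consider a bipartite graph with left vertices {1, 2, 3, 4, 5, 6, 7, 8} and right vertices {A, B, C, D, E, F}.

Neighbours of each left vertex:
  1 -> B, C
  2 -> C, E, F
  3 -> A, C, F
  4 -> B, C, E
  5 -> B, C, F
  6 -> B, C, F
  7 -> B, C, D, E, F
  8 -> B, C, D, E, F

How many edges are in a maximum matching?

A valid assignment of size 6: 1-C, 2-F, 3-A, 4-E, 5-B, 7-D.
The set {1, 2, 4, 5, 6, 7, 8} has only 5 neighbours ({B, C, D, E, F}), so by Hall's theorem at most 6 of the 8 left vertices can be matched.

6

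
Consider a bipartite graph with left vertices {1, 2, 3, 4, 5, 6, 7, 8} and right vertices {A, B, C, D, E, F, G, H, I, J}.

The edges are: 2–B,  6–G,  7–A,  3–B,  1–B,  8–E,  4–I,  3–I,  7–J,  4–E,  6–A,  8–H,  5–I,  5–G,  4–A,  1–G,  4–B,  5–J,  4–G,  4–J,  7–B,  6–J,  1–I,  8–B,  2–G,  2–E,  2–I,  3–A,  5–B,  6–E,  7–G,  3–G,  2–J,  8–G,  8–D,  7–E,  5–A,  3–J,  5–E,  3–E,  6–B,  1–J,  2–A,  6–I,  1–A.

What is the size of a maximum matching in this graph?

7

For example, pair 1–I, 2–B, 3–E, 4–A, 5–G, 6–J, 8–H.
The set {1, 2, 3, 4, 5, 6, 7} has only 6 neighbours ({A, B, E, G, I, J}), so by Hall's theorem at most 7 of the 8 left vertices can be matched.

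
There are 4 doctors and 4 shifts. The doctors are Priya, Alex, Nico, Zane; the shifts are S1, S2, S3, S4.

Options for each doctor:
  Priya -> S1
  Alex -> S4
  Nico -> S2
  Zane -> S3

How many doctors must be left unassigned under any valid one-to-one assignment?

0

One maximum matching: Priya→S1, Alex→S4, Nico→S2, Zane→S3.
All 4 doctors are matched, so no larger matching exists.
That matches 4 of the 4, leaving 0 unmatched; no matching can do better.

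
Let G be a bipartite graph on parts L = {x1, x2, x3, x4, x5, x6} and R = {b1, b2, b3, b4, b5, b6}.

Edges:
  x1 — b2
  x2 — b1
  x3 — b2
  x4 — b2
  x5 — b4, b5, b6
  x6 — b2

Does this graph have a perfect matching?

No

The set {x1, x3, x4, x6} has only 1 neighbour ({b2}), so by Hall's theorem at most 3 of the 6 left vertices can be matched.
Hence no matching covers every left vertex.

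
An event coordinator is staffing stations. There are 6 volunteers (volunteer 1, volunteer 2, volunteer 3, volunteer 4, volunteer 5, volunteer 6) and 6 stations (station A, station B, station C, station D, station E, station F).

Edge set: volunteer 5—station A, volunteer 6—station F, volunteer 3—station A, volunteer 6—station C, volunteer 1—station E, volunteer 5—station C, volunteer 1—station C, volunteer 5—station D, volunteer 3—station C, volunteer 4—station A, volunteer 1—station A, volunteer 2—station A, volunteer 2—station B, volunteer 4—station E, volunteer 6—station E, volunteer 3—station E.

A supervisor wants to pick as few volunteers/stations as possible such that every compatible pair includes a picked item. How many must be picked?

The 6 edges volunteer 1–station E, volunteer 2–station B, volunteer 3–station C, volunteer 4–station A, volunteer 5–station D, volunteer 6–station F form a matching, so any vertex cover needs at least 6 vertices (one per matched edge).
Conversely {volunteer 1, volunteer 2, volunteer 3, volunteer 4, volunteer 5, volunteer 6} meets every edge and has exactly 6 vertices, so 6 is optimal.

6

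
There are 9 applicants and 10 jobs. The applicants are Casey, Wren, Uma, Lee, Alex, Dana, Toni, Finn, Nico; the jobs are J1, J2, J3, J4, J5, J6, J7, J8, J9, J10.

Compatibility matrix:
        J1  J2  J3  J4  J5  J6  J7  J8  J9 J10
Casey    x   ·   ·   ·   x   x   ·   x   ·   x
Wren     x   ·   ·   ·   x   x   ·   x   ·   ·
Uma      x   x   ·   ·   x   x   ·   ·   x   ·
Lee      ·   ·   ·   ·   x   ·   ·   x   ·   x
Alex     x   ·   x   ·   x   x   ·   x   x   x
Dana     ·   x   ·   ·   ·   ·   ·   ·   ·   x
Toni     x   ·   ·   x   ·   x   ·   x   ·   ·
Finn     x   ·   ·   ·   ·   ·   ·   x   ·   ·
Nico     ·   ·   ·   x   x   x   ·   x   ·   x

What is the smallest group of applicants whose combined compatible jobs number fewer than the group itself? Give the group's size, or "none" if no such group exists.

A matching saturating every applicant exists, for instance Casey→J10, Wren→J5, Uma→J9, Lee→J8, Alex→J3, Dana→J2, Toni→J4, Finn→J1, Nico→J6.
By Hall's marriage theorem, this means |N(S)| ≥ |S| for every subset S, so no violating subset exists.

none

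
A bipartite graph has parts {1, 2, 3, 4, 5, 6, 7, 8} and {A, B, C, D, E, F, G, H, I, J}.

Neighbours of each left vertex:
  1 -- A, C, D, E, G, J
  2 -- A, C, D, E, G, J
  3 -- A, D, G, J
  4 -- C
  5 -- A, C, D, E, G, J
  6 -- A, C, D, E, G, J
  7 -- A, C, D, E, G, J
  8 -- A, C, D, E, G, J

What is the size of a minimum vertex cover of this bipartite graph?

The 6 edges 1–E, 2–A, 3–D, 4–C, 5–G, 6–J form a matching, so any vertex cover needs at least 6 vertices (one per matched edge).
Conversely {A, C, D, E, G, J} meets every edge and has exactly 6 vertices, so 6 is optimal.

6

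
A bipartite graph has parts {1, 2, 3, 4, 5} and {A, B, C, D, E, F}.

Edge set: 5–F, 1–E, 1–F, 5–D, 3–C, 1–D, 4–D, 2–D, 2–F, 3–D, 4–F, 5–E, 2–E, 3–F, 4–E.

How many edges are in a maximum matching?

4

One maximum matching: 1–F, 2–D, 3–C, 4–E.
The set {1, 2, 4, 5} has only 3 neighbours ({D, E, F}), so by Hall's theorem at most 4 of the 5 left vertices can be matched.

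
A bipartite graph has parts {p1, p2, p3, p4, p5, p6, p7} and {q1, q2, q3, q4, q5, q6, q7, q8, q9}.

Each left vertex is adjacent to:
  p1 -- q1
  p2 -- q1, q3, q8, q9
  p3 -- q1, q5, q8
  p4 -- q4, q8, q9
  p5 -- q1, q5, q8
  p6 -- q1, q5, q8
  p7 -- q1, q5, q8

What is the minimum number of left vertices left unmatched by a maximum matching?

2

One maximum matching: p1–q1, p2–q3, p3–q5, p4–q9, p5–q8.
The set {p1, p3, p5, p6, p7} has only 3 neighbours ({q1, q5, q8}), so by Hall's theorem at most 5 of the 7 left vertices can be matched.
That matches 5 of the 7, leaving 2 unmatched; no matching can do better.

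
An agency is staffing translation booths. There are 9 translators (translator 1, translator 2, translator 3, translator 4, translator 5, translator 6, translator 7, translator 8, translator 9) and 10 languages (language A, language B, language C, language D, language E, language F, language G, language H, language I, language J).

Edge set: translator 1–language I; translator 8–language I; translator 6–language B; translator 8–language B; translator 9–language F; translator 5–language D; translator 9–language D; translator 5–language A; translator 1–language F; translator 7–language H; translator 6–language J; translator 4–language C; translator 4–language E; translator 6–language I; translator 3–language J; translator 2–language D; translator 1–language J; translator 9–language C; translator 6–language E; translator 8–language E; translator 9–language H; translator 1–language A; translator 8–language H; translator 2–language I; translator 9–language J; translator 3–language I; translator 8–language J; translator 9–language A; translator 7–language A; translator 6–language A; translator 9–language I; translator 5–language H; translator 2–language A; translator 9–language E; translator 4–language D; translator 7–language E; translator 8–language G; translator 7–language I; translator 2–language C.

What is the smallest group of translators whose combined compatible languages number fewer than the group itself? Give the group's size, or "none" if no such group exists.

none

A matching saturating every translator exists, for instance translator 1→language A, translator 2→language C, translator 3→language J, translator 4→language D, translator 5→language H, translator 6→language E, translator 7→language I, translator 8→language B, translator 9→language F.
By Hall's marriage theorem, this means |N(S)| ≥ |S| for every subset S, so no violating subset exists.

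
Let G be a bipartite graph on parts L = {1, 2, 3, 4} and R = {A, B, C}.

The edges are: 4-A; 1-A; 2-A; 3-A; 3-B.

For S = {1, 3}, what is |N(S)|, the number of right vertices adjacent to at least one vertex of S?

2

The union of neighbours of {1, 3} is {A, B}, which has 2 elements.
Since |N(S)| = 2 ≥ |S| = 2, Hall's condition holds for this subset.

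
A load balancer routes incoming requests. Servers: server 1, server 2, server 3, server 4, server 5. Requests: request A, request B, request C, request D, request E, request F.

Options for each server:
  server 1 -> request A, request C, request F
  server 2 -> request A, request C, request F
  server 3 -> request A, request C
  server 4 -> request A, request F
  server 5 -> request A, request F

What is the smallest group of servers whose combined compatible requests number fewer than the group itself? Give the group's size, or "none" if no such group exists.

Take S = {server 1, server 2, server 3, server 4}. Its neighbourhood is {request A, request C, request F}, so |N(S)| = 3 < |S| = 4.
Every subset of size less than 4 has at least as many neighbours as members, so 4 is the minimum.

4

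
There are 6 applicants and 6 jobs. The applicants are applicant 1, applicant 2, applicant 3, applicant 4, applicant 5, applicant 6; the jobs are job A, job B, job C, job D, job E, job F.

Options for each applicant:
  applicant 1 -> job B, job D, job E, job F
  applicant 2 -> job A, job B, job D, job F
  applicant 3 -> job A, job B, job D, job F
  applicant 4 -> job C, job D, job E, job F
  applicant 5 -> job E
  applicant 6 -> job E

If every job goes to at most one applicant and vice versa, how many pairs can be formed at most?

5

A valid assignment of size 5: applicant 1→job F, applicant 2→job B, applicant 3→job A, applicant 4→job D, applicant 5→job E.
The set {applicant 5, applicant 6} has only 1 neighbour ({job E}), so by Hall's theorem at most 5 of the 6 applicants can be matched.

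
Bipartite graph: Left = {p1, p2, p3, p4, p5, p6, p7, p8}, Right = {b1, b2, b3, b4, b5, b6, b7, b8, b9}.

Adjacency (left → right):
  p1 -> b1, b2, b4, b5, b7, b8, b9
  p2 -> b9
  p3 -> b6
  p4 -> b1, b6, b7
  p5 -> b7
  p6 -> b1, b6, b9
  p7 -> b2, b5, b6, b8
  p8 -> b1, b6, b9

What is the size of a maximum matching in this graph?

6

For example, pair p1→b4, p2→b9, p3→b6, p4→b1, p5→b7, p7→b5.
The set {p2, p3, p4, p5, p6, p8} has only 4 neighbours ({b1, b6, b7, b9}), so by Hall's theorem at most 6 of the 8 left vertices can be matched.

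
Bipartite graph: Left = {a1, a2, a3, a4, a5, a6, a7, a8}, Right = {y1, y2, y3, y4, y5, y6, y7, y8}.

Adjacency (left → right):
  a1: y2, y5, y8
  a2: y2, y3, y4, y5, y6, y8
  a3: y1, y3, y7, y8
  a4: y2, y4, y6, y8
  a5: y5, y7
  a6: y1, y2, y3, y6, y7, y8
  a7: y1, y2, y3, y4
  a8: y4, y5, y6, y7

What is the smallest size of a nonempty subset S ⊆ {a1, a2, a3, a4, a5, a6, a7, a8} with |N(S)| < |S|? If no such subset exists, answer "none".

none

A matching saturating every left vertex exists, for instance a1→y2, a2→y4, a3→y1, a4→y8, a5→y5, a6→y6, a7→y3, a8→y7.
By Hall's marriage theorem, this means |N(S)| ≥ |S| for every subset S, so no violating subset exists.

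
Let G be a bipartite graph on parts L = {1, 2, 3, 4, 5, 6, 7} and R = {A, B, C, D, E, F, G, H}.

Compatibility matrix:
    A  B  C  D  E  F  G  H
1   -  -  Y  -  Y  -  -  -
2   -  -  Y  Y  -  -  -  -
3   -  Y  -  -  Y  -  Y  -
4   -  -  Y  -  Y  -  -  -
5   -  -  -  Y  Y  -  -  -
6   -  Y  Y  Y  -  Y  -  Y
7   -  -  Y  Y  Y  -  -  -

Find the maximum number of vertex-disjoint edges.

One maximum matching: 1→C, 2→D, 3→B, 4→E, 6→H.
The set {1, 2, 4, 5, 7} has only 3 neighbours ({C, D, E}), so by Hall's theorem at most 5 of the 7 left vertices can be matched.

5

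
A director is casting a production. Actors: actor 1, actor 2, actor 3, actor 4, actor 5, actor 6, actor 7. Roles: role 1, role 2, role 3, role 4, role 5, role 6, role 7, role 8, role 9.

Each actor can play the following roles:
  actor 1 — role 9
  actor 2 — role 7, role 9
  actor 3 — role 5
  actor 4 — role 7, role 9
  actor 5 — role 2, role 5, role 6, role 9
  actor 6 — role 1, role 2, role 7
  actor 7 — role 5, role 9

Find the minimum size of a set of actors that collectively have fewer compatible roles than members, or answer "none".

Take S = {actor 1, actor 2, actor 4}. Its neighbourhood is {role 7, role 9}, so |N(S)| = 2 < |S| = 3.
Every subset of size less than 3 has at least as many neighbours as members, so 3 is the minimum.

3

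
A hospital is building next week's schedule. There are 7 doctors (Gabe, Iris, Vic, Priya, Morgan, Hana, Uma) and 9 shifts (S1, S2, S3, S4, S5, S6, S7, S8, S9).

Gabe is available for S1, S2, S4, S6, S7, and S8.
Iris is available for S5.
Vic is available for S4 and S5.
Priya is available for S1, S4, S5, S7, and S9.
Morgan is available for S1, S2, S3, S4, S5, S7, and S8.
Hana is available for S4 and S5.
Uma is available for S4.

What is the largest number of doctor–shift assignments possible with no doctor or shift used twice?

5

A valid assignment of size 5: Gabe→S7, Iris→S5, Vic→S4, Priya→S9, Morgan→S2.
The set {Iris, Vic, Hana, Uma} has only 2 neighbours ({S4, S5}), so by Hall's theorem at most 5 of the 7 doctors can be matched.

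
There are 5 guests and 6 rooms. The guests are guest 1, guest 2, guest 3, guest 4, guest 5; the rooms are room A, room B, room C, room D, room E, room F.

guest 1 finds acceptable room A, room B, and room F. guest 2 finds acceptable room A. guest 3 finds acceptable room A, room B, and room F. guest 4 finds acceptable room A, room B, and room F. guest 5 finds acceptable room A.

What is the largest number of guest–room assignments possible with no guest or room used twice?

For example, pair guest 1–room B, guest 2–room A, guest 3–room F.
The set {guest 1, guest 2, guest 3, guest 4, guest 5} has only 3 neighbours ({room A, room B, room F}), so by Hall's theorem at most 3 of the 5 guests can be matched.

3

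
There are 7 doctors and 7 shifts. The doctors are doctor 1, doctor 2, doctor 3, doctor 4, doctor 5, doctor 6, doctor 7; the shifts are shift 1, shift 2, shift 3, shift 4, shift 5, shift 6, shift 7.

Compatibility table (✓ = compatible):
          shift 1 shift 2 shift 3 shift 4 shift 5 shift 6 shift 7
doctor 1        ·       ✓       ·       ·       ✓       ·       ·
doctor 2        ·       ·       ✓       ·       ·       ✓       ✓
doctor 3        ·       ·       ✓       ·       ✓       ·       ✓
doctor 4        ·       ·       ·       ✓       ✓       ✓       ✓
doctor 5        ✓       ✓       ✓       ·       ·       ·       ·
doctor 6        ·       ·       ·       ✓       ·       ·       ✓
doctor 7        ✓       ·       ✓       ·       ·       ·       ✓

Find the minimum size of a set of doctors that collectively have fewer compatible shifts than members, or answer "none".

A matching saturating every doctor exists, for instance doctor 1→shift 2, doctor 2→shift 6, doctor 3→shift 7, doctor 4→shift 5, doctor 5→shift 1, doctor 6→shift 4, doctor 7→shift 3.
By Hall's marriage theorem, this means |N(S)| ≥ |S| for every subset S, so no violating subset exists.

none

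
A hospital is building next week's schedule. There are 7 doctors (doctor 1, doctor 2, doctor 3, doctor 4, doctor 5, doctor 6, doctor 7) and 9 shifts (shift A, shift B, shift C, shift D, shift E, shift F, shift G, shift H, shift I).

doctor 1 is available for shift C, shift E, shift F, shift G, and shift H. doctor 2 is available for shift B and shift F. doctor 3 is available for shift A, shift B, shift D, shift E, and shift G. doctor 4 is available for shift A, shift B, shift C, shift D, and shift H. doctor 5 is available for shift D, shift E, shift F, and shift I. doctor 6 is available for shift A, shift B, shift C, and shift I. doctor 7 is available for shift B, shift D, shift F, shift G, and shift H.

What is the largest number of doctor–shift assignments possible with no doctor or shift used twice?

A valid assignment of size 7: doctor 1-shift F, doctor 2-shift B, doctor 3-shift A, doctor 4-shift D, doctor 5-shift E, doctor 6-shift I, doctor 7-shift G.
All 7 doctors are matched, so no larger matching exists.

7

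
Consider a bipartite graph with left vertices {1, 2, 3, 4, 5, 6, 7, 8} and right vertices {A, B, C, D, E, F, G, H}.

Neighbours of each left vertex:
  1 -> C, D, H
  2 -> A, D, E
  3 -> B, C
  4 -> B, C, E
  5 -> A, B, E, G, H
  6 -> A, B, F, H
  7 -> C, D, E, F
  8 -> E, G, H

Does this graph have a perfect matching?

Yes

One maximum matching: 1→H, 2→A, 3→C, 4→B, 5→G, 6→F, 7→D, 8→E.
All 8 left vertices are covered.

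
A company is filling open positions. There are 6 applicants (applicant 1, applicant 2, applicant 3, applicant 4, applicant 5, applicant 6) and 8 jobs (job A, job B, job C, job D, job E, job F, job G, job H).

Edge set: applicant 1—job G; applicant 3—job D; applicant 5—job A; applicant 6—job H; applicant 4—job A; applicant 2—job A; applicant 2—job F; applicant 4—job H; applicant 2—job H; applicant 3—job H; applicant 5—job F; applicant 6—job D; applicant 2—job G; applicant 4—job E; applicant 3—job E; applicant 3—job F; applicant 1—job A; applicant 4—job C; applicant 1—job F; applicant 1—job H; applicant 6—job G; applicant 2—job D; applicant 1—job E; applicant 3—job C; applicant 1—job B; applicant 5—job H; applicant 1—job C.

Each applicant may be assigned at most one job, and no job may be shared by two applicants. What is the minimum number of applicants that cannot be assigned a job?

0

For example, pair applicant 1-job H, applicant 2-job F, applicant 3-job D, applicant 4-job E, applicant 5-job A, applicant 6-job G.
This saturates every applicant, so 6 is the maximum.
That matches 6 of the 6, leaving 0 unmatched; no matching can do better.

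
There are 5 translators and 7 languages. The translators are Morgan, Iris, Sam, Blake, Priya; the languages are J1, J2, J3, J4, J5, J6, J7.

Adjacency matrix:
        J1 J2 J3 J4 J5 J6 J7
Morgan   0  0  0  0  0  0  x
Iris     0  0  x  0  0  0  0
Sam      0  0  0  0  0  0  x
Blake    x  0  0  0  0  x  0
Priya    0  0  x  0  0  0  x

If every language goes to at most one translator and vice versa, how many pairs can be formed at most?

One maximum matching: Morgan-J7, Iris-J3, Blake-J6.
The set {Morgan, Iris, Sam, Priya} has only 2 neighbours ({J3, J7}), so by Hall's theorem at most 3 of the 5 translators can be matched.

3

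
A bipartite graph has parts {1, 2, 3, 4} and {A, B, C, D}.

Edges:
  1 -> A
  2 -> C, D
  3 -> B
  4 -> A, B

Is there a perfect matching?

The set {1, 3, 4} has only 2 neighbours ({A, B}), so by Hall's theorem at most 3 of the 4 left vertices can be matched.
Hence no matching covers every left vertex.

No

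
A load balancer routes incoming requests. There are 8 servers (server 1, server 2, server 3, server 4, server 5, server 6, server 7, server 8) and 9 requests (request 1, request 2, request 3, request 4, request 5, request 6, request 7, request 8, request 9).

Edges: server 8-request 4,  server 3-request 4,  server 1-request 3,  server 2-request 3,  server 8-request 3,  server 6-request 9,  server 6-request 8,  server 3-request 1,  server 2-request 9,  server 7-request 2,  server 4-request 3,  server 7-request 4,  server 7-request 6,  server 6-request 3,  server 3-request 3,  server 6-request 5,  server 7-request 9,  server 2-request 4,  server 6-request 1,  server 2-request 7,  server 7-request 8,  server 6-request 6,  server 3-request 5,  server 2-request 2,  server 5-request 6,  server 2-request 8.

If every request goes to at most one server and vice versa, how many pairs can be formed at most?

7

A valid assignment of size 7: server 1-request 3, server 2-request 7, server 3-request 5, server 5-request 6, server 6-request 9, server 7-request 2, server 8-request 4.
The set {server 1, server 4} has only 1 neighbour ({request 3}), so by Hall's theorem at most 7 of the 8 servers can be matched.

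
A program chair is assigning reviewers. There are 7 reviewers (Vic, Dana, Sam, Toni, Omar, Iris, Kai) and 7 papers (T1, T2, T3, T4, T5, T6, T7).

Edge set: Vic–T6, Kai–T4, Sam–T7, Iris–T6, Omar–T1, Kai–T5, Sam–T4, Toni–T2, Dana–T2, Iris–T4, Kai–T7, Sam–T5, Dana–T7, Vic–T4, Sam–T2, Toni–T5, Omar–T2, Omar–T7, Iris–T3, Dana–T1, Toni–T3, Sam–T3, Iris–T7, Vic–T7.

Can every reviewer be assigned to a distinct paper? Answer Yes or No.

Yes

One maximum matching: Vic–T4, Dana–T2, Sam–T5, Toni–T3, Omar–T1, Iris–T6, Kai–T7.
All 7 reviewers are covered.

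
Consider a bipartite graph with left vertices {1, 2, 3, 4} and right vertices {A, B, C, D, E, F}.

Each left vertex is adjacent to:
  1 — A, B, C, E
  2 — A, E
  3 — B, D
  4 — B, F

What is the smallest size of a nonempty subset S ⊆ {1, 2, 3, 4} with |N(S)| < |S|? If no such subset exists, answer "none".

none

A matching saturating every left vertex exists, for instance 1→E, 2→A, 3→D, 4→B.
By Hall's marriage theorem, this means |N(S)| ≥ |S| for every subset S, so no violating subset exists.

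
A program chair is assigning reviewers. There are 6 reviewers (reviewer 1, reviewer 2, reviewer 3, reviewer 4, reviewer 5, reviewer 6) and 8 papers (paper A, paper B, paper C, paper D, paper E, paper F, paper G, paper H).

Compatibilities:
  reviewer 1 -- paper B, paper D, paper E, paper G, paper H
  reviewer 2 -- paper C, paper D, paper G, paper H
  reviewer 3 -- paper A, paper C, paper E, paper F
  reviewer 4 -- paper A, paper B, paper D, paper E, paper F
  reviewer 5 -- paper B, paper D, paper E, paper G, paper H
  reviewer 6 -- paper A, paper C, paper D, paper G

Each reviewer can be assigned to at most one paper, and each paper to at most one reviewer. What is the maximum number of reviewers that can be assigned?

One maximum matching: reviewer 1–paper H, reviewer 2–paper C, reviewer 3–paper E, reviewer 4–paper B, reviewer 5–paper G, reviewer 6–paper D.
All 6 reviewers are matched, so no larger matching exists.

6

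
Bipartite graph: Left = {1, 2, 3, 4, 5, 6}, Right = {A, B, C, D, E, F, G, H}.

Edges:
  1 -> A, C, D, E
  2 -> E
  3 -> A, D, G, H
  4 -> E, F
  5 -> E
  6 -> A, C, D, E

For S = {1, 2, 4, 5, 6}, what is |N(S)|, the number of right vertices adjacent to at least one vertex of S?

The union of neighbours of {1, 2, 4, 5, 6} is {A, C, D, E, F}, which has 5 elements.
Since |N(S)| = 5 ≥ |S| = 5, Hall's condition holds for this subset.

5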